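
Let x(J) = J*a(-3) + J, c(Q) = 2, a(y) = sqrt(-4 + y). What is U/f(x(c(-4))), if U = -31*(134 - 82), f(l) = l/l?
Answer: -1612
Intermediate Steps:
x(J) = J + I*J*sqrt(7) (x(J) = J*sqrt(-4 - 3) + J = J*sqrt(-7) + J = J*(I*sqrt(7)) + J = I*J*sqrt(7) + J = J + I*J*sqrt(7))
f(l) = 1
U = -1612 (U = -31*52 = -1612)
U/f(x(c(-4))) = -1612/1 = -1612*1 = -1612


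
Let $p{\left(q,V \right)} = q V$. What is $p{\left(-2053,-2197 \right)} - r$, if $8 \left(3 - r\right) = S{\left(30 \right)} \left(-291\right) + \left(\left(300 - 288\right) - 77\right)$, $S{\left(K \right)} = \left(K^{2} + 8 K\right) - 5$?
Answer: $\frac{17876577}{4} \approx 4.4691 \cdot 10^{6}$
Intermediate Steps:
$p{\left(q,V \right)} = V q$
$S{\left(K \right)} = -5 + K^{2} + 8 K$
$r = \frac{165187}{4}$ ($r = 3 - \frac{\left(-5 + 30^{2} + 8 \cdot 30\right) \left(-291\right) + \left(\left(300 - 288\right) - 77\right)}{8} = 3 - \frac{\left(-5 + 900 + 240\right) \left(-291\right) + \left(12 - 77\right)}{8} = 3 - \frac{1135 \left(-291\right) - 65}{8} = 3 - \frac{-330285 - 65}{8} = 3 - - \frac{165175}{4} = 3 + \frac{165175}{4} = \frac{165187}{4} \approx 41297.0$)
$p{\left(-2053,-2197 \right)} - r = \left(-2197\right) \left(-2053\right) - \frac{165187}{4} = 4510441 - \frac{165187}{4} = \frac{17876577}{4}$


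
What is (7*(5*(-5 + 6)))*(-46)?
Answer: -1610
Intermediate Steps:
(7*(5*(-5 + 6)))*(-46) = (7*(5*1))*(-46) = (7*5)*(-46) = 35*(-46) = -1610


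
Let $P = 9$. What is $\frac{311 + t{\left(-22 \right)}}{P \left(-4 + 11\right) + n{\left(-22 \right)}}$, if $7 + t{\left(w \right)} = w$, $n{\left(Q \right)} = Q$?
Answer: $\frac{282}{41} \approx 6.8781$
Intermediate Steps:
$t{\left(w \right)} = -7 + w$
$\frac{311 + t{\left(-22 \right)}}{P \left(-4 + 11\right) + n{\left(-22 \right)}} = \frac{311 - 29}{9 \left(-4 + 11\right) - 22} = \frac{311 - 29}{9 \cdot 7 - 22} = \frac{282}{63 - 22} = \frac{282}{41}$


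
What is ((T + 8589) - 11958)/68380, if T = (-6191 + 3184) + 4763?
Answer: -1613/68380 ≈ -0.023589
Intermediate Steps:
T = 1756 (T = -3007 + 4763 = 1756)
((T + 8589) - 11958)/68380 = ((1756 + 8589) - 11958)/68380 = (10345 - 11958)*(1/68380) = -1613*1/68380 = -1613/68380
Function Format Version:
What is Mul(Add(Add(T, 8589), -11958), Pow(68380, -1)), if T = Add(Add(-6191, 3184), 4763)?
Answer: Rational(-1613, 68380) ≈ -0.023589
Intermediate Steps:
T = 1756 (T = Add(-3007, 4763) = 1756)
Mul(Add(Add(T, 8589), -11958), Pow(68380, -1)) = Mul(Add(Add(1756, 8589), -11958), Pow(68380, -1)) = Mul(Add(10345, -11958), Rational(1, 68380)) = Mul(-1613, Rational(1, 68380)) = Rational(-1613, 68380)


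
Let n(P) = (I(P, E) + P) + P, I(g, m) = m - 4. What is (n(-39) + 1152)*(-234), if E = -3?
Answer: -249678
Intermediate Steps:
I(g, m) = -4 + m
n(P) = -7 + 2*P (n(P) = ((-4 - 3) + P) + P = (-7 + P) + P = -7 + 2*P)
(n(-39) + 1152)*(-234) = ((-7 + 2*(-39)) + 1152)*(-234) = ((-7 - 78) + 1152)*(-234) = (-85 + 1152)*(-234) = 1067*(-234) = -249678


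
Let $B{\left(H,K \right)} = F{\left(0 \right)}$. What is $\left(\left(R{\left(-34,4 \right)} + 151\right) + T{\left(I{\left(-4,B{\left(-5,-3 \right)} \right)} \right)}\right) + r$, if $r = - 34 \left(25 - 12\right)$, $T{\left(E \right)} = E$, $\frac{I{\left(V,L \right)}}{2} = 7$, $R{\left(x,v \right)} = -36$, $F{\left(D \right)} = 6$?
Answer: $-313$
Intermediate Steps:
$B{\left(H,K \right)} = 6$
$I{\left(V,L \right)} = 14$ ($I{\left(V,L \right)} = 2 \cdot 7 = 14$)
$r = -442$ ($r = \left(-34\right) 13 = -442$)
$\left(\left(R{\left(-34,4 \right)} + 151\right) + T{\left(I{\left(-4,B{\left(-5,-3 \right)} \right)} \right)}\right) + r = \left(\left(-36 + 151\right) + 14\right) - 442 = \left(115 + 14\right) - 442 = 129 - 442 = -313$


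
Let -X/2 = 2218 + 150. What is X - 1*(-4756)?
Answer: 20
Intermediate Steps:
X = -4736 (X = -2*(2218 + 150) = -2*2368 = -4736)
X - 1*(-4756) = -4736 - 1*(-4756) = -4736 + 4756 = 20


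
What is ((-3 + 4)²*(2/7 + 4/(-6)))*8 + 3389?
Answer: 71105/21 ≈ 3386.0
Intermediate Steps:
((-3 + 4)²*(2/7 + 4/(-6)))*8 + 3389 = (1²*(2*(⅐) + 4*(-⅙)))*8 + 3389 = (1*(2/7 - ⅔))*8 + 3389 = (1*(-8/21))*8 + 3389 = -8/21*8 + 3389 = -64/21 + 3389 = 71105/21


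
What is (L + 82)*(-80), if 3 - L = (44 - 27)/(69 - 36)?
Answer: -223040/33 ≈ -6758.8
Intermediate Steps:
L = 82/33 (L = 3 - (44 - 27)/(69 - 36) = 3 - 17/33 = 82/33 ≈ 2.4848)
(L + 82)*(-80) = (82/33 + 82)*(-80) = (2788/33)*(-80) = -223040/33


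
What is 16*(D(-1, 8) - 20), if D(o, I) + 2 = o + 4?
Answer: -304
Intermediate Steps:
D(o, I) = 2 + o (D(o, I) = -2 + (o + 4) = -2 + (4 + o) = 2 + o)
16*(D(-1, 8) - 20) = 16*((2 - 1) - 20) = 16*(1 - 20) = 16*(-19) = -304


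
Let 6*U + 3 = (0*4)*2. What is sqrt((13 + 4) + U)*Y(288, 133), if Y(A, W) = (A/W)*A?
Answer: 41472*sqrt(66)/133 ≈ 2533.2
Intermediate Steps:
Y(A, W) = A**2/W
U = -1/2 (U = -1/2 + ((0*4)*2)/6 = -1/2 + (0*2)/6 = -1/2 + (1/6)*0 = -1/2 + 0 = -1/2 ≈ -0.50000)
sqrt((13 + 4) + U)*Y(288, 133) = sqrt((13 + 4) - 1/2)*(288**2/133) = sqrt(17 - 1/2)*(82944*(1/133)) = sqrt(33/2)*(82944/133) = (sqrt(66)/2)*(82944/133) = 41472*sqrt(66)/133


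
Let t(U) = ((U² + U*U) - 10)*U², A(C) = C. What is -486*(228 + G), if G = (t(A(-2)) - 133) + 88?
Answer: -85050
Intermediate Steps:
t(U) = U²*(-10 + 2*U²) (t(U) = ((U² + U²) - 10)*U² = (2*U² - 10)*U² = (-10 + 2*U²)*U² = U²*(-10 + 2*U²))
G = -53 (G = (2*(-2)²*(-5 + (-2)²) - 133) + 88 = (2*4*(-5 + 4) - 133) + 88 = (2*4*(-1) - 133) + 88 = (-8 - 133) + 88 = -141 + 88 = -53)
-486*(228 + G) = -486*(228 - 53) = -486*175 = -85050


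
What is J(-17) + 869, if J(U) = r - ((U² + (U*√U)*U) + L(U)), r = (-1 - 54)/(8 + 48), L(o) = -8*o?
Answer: 24809/56 - 289*I*√17 ≈ 443.02 - 1191.6*I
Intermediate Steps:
r = -55/56 ≈ -0.98214
J(U) = -55/56 - U² - U^(5/2) + 8*U (J(U) = -55/56 - ((U² + (U*√U)*U) - 8*U) = -55/56 - ((U² + U^(3/2)*U) - 8*U) = -55/56 - ((U² + U^(5/2)) - 8*U) = -55/56 - (U² + U^(5/2) - 8*U) = -55/56 + (-U² - U^(5/2) + 8*U) = -55/56 - U² - U^(5/2) + 8*U)
J(-17) + 869 = (-55/56 - 1*(-17)² - (-17)^(5/2) + 8*(-17)) + 869 = (-55/56 - 1*289 - 289*I*√17 - 136) + 869 = (-55/56 - 289 - 289*I*√17 - 136) + 869 = (-23855/56 - 289*I*√17) + 869 = 24809/56 - 289*I*√17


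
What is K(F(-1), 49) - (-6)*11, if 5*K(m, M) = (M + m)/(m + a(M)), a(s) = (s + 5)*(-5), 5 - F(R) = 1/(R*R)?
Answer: 87727/1330 ≈ 65.960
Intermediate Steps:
F(R) = 5 - 1/R² (F(R) = 5 - 1/(R*R) = 5 - 1/(R²) = 5 - 1/R²)
a(s) = -25 - 5*s (a(s) = (5 + s)*(-5) = -25 - 5*s)
K(m, M) = (M + m)/(5*(-25 + m - 5*M)) (K(m, M) = ((M + m)/(m + (-25 - 5*M)))/5 = ((M + m)/(-25 + m - 5*M))/5 = (M + m)/(5*(-25 + m - 5*M)))
K(F(-1), 49) - (-6)*11 = (49 + (5 - 1/(-1)²))/(5*(-25 + (5 - 1/(-1)²) - 5*49)) - (-6)*11 = (49 + (5 - 1*1))/(5*(-25 + (5 - 1*1) - 245)) - 1*(-66) = (49 + (5 - 1))/(5*(-25 + (5 - 1) - 245)) + 66 = (49 + 4)/(5*(-25 + 4 - 245)) + 66 = (⅕)*53/(-266) + 66 = (⅕)*(-1/266)*53 + 66 = -53/1330 + 66 = 87727/1330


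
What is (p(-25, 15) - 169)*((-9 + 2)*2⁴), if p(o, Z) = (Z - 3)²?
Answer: 2800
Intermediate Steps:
p(o, Z) = (-3 + Z)²
(p(-25, 15) - 169)*((-9 + 2)*2⁴) = ((-3 + 15)² - 169)*((-9 + 2)*2⁴) = (12² - 169)*(-7*16) = (144 - 169)*(-112) = -25*(-112) = 2800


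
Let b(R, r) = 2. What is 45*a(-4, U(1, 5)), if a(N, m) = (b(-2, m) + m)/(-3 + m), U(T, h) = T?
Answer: -135/2 ≈ -67.500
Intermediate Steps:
a(N, m) = (2 + m)/(-3 + m)
45*a(-4, U(1, 5)) = 45*((2 + 1)/(-3 + 1)) = 45*(3/(-2)) = 45*(-1/2*3) = 45*(-3/2) = -135/2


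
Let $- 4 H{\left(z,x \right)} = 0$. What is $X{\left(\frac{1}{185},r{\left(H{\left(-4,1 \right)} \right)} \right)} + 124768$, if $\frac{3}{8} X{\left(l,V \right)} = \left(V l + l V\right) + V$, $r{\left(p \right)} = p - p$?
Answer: $124768$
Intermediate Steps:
$H{\left(z,x \right)} = 0$ ($H{\left(z,x \right)} = \left(- \frac{1}{4}\right) 0 = 0$)
$r{\left(p \right)} = 0$
$X{\left(l,V \right)} = \frac{8 V}{3} + \frac{16 V l}{3}$ ($X{\left(l,V \right)} = \frac{8 \left(\left(V l + l V\right) + V\right)}{3} = \frac{8 \left(\left(V l + V l\right) + V\right)}{3} = \frac{8 \left(2 V l + V\right)}{3} = \frac{8 \left(V + 2 V l\right)}{3} = \frac{8 V}{3} + \frac{16 V l}{3}$)
$X{\left(\frac{1}{185},r{\left(H{\left(-4,1 \right)} \right)} \right)} + 124768 = \frac{8}{3} \cdot 0 \left(1 + \frac{2}{185}\right) + 124768 = \frac{8}{3} \cdot 0 \cdot \frac{187}{185} + 124768 = 0 + 124768 = 124768$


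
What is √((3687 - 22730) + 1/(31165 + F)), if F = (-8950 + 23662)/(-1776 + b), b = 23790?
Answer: I*√248991016649320162514/114346837 ≈ 138.0*I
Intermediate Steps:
F = 2452/3669 (F = (-8950 + 23662)/(-1776 + 23790) = 14712/22014 = 14712*(1/22014) = 2452/3669 ≈ 0.66830)
√((3687 - 22730) + 1/(31165 + F)) = √((3687 - 22730) + 1/(31165 + 2452/3669)) = √(-19043 + 1/(114346837/3669)) = √(-19043 + 3669/114346837) = √(-2177506813322/114346837) = I*√248991016649320162514/114346837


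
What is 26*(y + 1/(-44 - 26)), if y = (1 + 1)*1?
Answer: 1807/35 ≈ 51.629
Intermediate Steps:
y = 2 (y = 2*1 = 2)
26*(y + 1/(-44 - 26)) = 26*(2 + 1/(-44 - 26)) = 26*(2 + 1/(-70)) = 26*(2 - 1/70) = 26*(139/70) = 1807/35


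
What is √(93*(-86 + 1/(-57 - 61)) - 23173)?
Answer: I*√434035978/118 ≈ 176.56*I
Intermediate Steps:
√(93*(-86 + 1/(-57 - 61)) - 23173) = √(93*(-86 + 1/(-118)) - 23173) = √(93*(-86 - 1/118) - 23173) = √(93*(-10149/118) - 23173) = √(-943857/118 - 23173) = √(-3678271/118) = I*√434035978/118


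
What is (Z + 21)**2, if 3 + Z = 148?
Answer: 27556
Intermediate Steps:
Z = 145 (Z = -3 + 148 = 145)
(Z + 21)**2 = (145 + 21)**2 = 166**2 = 27556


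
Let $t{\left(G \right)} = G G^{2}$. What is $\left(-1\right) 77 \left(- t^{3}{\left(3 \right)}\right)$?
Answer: $1515591$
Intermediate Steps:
$t{\left(G \right)} = G^{3}$
$\left(-1\right) 77 \left(- t^{3}{\left(3 \right)}\right) = \left(-1\right) 77 \left(- \left(3^{3}\right)^{3}\right) = - 77 \left(- 27^{3}\right) = - 77 \left(\left(-1\right) 19683\right) = \left(-77\right) \left(-19683\right) = 1515591$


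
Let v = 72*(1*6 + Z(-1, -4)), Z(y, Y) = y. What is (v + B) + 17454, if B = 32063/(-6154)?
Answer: 109595293/6154 ≈ 17809.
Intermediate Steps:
B = -32063/6154 (B = 32063*(-1/6154) = -32063/6154 ≈ -5.2101)
v = 360 (v = 72*(1*6 - 1) = 72*(6 - 1) = 72*5 = 360)
(v + B) + 17454 = (360 - 32063/6154) + 17454 = 2183377/6154 + 17454 = 109595293/6154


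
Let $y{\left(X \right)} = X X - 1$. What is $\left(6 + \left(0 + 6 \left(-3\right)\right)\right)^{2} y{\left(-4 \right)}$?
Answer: $2160$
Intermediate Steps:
$y{\left(X \right)} = -1 + X^{2}$ ($y{\left(X \right)} = X^{2} - 1 = -1 + X^{2}$)
$\left(6 + \left(0 + 6 \left(-3\right)\right)\right)^{2} y{\left(-4 \right)} = \left(6 + \left(0 + 6 \left(-3\right)\right)\right)^{2} \left(-1 + \left(-4\right)^{2}\right) = \left(6 + \left(0 - 18\right)\right)^{2} \left(-1 + 16\right) = \left(6 - 18\right)^{2} \cdot 15 = \left(-12\right)^{2} \cdot 15 = 144 \cdot 15 = 2160$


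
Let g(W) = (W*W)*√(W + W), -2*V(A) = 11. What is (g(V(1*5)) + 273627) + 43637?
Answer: 317264 + 121*I*√11/4 ≈ 3.1726e+5 + 100.33*I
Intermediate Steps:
V(A) = -11/2 (V(A) = -½*11 = -11/2)
g(W) = √2*W^(5/2) (g(W) = W²*√(2*W) = W²*(√2*√W) = √2*W^(5/2))
(g(V(1*5)) + 273627) + 43637 = (√2*(-11/2)^(5/2) + 273627) + 43637 = (√2*(121*I*√22/8) + 273627) + 43637 = (121*I*√11/4 + 273627) + 43637 = (273627 + 121*I*√11/4) + 43637 = 317264 + 121*I*√11/4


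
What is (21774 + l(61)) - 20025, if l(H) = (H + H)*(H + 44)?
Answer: 14559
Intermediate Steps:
l(H) = 2*H*(44 + H) (l(H) = (2*H)*(44 + H) = 2*H*(44 + H))
(21774 + l(61)) - 20025 = (21774 + 2*61*(44 + 61)) - 20025 = (21774 + 2*61*105) - 20025 = (21774 + 12810) - 20025 = 34584 - 20025 = 14559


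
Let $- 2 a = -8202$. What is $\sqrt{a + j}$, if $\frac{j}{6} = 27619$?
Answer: $\sqrt{169815} \approx 412.09$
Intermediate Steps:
$j = 165714$ ($j = 6 \cdot 27619 = 165714$)
$a = 4101$ ($a = \left(- \frac{1}{2}\right) \left(-8202\right) = 4101$)
$\sqrt{a + j} = \sqrt{4101 + 165714} = \sqrt{169815}$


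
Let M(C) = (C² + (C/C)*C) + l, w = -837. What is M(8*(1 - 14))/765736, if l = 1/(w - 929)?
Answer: 18917391/1352289776 ≈ 0.013989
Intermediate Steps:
l = -1/1766 (l = 1/(-837 - 929) = 1/(-1766) = -1/1766 ≈ -0.00056625)
M(C) = -1/1766 + C + C² (M(C) = (C² + (C/C)*C) - 1/1766 = (C² + 1*C) - 1/1766 = (C² + C) - 1/1766 = (C + C²) - 1/1766 = -1/1766 + C + C²)
M(8*(1 - 14))/765736 = (-1/1766 + 8*(1 - 14) + (8*(1 - 14))²)/765736 = (-1/1766 + 8*(-13) + (8*(-13))²)*(1/765736) = (-1/1766 - 104 + (-104)²)*(1/765736) = (-1/1766 - 104 + 10816)*(1/765736) = (18917391/1766)*(1/765736) = 18917391/1352289776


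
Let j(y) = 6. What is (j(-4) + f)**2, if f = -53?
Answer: 2209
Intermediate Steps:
(j(-4) + f)**2 = (6 - 53)**2 = (-47)**2 = 2209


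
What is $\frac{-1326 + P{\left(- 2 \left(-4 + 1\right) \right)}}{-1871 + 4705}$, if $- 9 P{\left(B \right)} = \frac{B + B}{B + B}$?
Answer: $- \frac{11935}{25506} \approx -0.46793$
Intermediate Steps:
$P{\left(B \right)} = - \frac{1}{9}$ ($P{\left(B \right)} = - \frac{\left(B + B\right) \frac{1}{B + B}}{9} = - \frac{2 B \frac{1}{2 B}}{9} = \left(- \frac{1}{9}\right) 1 = - \frac{1}{9}$)
$\frac{-1326 + P{\left(- 2 \left(-4 + 1\right) \right)}}{-1871 + 4705} = \frac{-1326 - \frac{1}{9}}{-1871 + 4705} = - \frac{11935}{9 \cdot 2834} = \left(- \frac{11935}{9}\right) \frac{1}{2834} = - \frac{11935}{25506}$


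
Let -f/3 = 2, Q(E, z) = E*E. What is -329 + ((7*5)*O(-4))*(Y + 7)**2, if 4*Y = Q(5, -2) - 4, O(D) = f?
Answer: -254737/8 ≈ -31842.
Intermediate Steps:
Q(E, z) = E**2
f = -6 (f = -3*2 = -6)
O(D) = -6
Y = 21/4 (Y = (5**2 - 4)/4 = (25 - 4)/4 = (1/4)*21 = 21/4 ≈ 5.2500)
-329 + ((7*5)*O(-4))*(Y + 7)**2 = -329 + ((7*5)*(-6))*(21/4 + 7)**2 = -329 + (35*(-6))*(49/4)**2 = -329 - 210*2401/16 = -329 - 252105/8 = -254737/8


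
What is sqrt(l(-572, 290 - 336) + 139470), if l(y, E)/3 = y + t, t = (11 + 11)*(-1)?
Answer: 2*sqrt(34422) ≈ 371.06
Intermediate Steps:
t = -22 (t = 22*(-1) = -22)
l(y, E) = -66 + 3*y (l(y, E) = 3*(y - 22) = 3*(-22 + y) = -66 + 3*y)
sqrt(l(-572, 290 - 336) + 139470) = sqrt((-66 + 3*(-572)) + 139470) = sqrt((-66 - 1716) + 139470) = sqrt(-1782 + 139470) = sqrt(137688) = 2*sqrt(34422)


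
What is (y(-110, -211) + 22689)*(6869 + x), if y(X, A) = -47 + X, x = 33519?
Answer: 910022416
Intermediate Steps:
(y(-110, -211) + 22689)*(6869 + x) = ((-47 - 110) + 22689)*(6869 + 33519) = (-157 + 22689)*40388 = 22532*40388 = 910022416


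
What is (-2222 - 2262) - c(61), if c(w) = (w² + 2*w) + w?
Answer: -8388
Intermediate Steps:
c(w) = w² + 3*w
(-2222 - 2262) - c(61) = (-2222 - 2262) - 61*(3 + 61) = -4484 - 61*64 = -4484 - 1*3904 = -4484 - 3904 = -8388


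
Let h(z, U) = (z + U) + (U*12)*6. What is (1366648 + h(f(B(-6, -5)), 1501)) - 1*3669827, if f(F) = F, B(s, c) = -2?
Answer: -2193608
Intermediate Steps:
h(z, U) = z + 73*U (h(z, U) = (U + z) + (12*U)*6 = (U + z) + 72*U = z + 73*U)
(1366648 + h(f(B(-6, -5)), 1501)) - 1*3669827 = (1366648 + (-2 + 73*1501)) - 1*3669827 = (1366648 + (-2 + 109573)) - 3669827 = (1366648 + 109571) - 3669827 = 1476219 - 3669827 = -2193608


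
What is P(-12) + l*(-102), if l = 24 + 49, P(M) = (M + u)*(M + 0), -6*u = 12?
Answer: -7278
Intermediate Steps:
u = -2 (u = -⅙*12 = -2)
P(M) = M*(-2 + M) (P(M) = (M - 2)*(M + 0) = (-2 + M)*M = M*(-2 + M))
l = 73
P(-12) + l*(-102) = -12*(-2 - 12) + 73*(-102) = -12*(-14) - 7446 = 168 - 7446 = -7278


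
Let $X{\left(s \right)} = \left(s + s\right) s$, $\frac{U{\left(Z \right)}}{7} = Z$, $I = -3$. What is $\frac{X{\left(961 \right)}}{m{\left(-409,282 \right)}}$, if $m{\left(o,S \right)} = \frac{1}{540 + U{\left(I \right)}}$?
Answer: $958614798$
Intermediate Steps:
$U{\left(Z \right)} = 7 Z$
$X{\left(s \right)} = 2 s^{2}$ ($X{\left(s \right)} = 2 s s = 2 s^{2}$)
$m{\left(o,S \right)} = \frac{1}{519}$ ($m{\left(o,S \right)} = \frac{1}{540 + 7 \left(-3\right)} = \frac{1}{540 - 21} = \frac{1}{519}$)
$\frac{X{\left(961 \right)}}{m{\left(-409,282 \right)}} = 2 \cdot 961^{2} \frac{1}{\frac{1}{519}} = 2 \cdot 923521 \cdot 519 = 1847042 \cdot 519 = 958614798$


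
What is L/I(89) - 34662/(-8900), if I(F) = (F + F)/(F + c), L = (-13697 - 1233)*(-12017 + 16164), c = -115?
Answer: 452186279/50 ≈ 9.0437e+6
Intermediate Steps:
L = -61914710 (L = -14930*4147 = -61914710)
I(F) = 2*F/(-115 + F) (I(F) = (F + F)/(F - 115) = (2*F)/(-115 + F) = 2*F/(-115 + F))
L/I(89) - 34662/(-8900) = -61914710/(2*89/(-115 + 89)) - 34662/(-8900) = -61914710/(2*89/(-26)) - 34662*(-1/8900) = -61914710/(2*89*(-1/26)) + 17331/4450 = -61914710/(-89/13) + 17331/4450 = -61914710*(-13/89) + 17331/4450 = 804891230/89 + 17331/4450 = 452186279/50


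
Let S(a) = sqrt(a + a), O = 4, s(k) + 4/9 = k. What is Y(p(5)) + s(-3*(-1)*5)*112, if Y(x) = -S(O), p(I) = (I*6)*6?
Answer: 14672/9 - 2*sqrt(2) ≈ 1627.4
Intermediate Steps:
s(k) = -4/9 + k
p(I) = 36*I (p(I) = (6*I)*6 = 36*I)
S(a) = sqrt(2)*sqrt(a) (S(a) = sqrt(2*a) = sqrt(2)*sqrt(a))
Y(x) = -2*sqrt(2) (Y(x) = -sqrt(2)*sqrt(4) = -sqrt(2)*2 = -2*sqrt(2))
Y(p(5)) + s(-3*(-1)*5)*112 = -2*sqrt(2) + (-4/9 - 3*(-1)*5)*112 = -2*sqrt(2) + (-4/9 + 3*5)*112 = -2*sqrt(2) + (-4/9 + 15)*112 = -2*sqrt(2) + (131/9)*112 = -2*sqrt(2) + 14672/9 = 14672/9 - 2*sqrt(2)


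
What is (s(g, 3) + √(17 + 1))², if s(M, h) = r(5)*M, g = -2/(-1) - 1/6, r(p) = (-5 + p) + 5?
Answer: 3673/36 + 55*√2 ≈ 179.81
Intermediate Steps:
r(p) = p
g = 11/6 (g = -2*(-1) - 1*⅙ = 2 - ⅙ = 11/6 ≈ 1.8333)
s(M, h) = 5*M
(s(g, 3) + √(17 + 1))² = (5*(11/6) + √(17 + 1))² = (55/6 + √18)² = (55/6 + 3*√2)²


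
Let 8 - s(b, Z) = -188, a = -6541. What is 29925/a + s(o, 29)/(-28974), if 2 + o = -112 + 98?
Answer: -434164493/94759467 ≈ -4.5818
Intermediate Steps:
o = -16 (o = -2 + (-112 + 98) = -2 - 14 = -16)
s(b, Z) = 196 (s(b, Z) = 8 - 1*(-188) = 8 + 188 = 196)
29925/a + s(o, 29)/(-28974) = 29925/(-6541) + 196/(-28974) = 29925*(-1/6541) + 196*(-1/28974) = -29925/6541 - 98/14487 = -434164493/94759467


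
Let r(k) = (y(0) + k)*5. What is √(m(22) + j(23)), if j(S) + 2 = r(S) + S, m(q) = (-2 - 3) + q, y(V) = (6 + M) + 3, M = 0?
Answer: 3*√22 ≈ 14.071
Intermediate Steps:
y(V) = 9 (y(V) = (6 + 0) + 3 = 6 + 3 = 9)
m(q) = -5 + q
r(k) = 45 + 5*k (r(k) = (9 + k)*5 = 45 + 5*k)
j(S) = 43 + 6*S (j(S) = -2 + ((45 + 5*S) + S) = -2 + (45 + 6*S) = 43 + 6*S)
√(m(22) + j(23)) = √((-5 + 22) + (43 + 6*23)) = √(17 + (43 + 138)) = √(17 + 181) = √198 = 3*√22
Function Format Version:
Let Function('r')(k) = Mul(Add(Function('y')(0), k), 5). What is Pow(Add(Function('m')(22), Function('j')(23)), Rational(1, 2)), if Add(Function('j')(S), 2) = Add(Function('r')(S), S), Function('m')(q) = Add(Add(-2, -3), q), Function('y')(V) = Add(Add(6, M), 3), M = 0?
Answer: Mul(3, Pow(22, Rational(1, 2))) ≈ 14.071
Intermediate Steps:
Function('y')(V) = 9 (Function('y')(V) = Add(Add(6, 0), 3) = Add(6, 3) = 9)
Function('m')(q) = Add(-5, q)
Function('r')(k) = Add(45, Mul(5, k)) (Function('r')(k) = Mul(Add(9, k), 5) = Add(45, Mul(5, k)))
Function('j')(S) = Add(43, Mul(6, S)) (Function('j')(S) = Add(-2, Add(Add(45, Mul(5, S)), S)) = Add(-2, Add(45, Mul(6, S))) = Add(43, Mul(6, S)))
Pow(Add(Function('m')(22), Function('j')(23)), Rational(1, 2)) = Pow(Add(Add(-5, 22), Add(43, Mul(6, 23))), Rational(1, 2)) = Pow(Add(17, Add(43, 138)), Rational(1, 2)) = Pow(Add(17, 181), Rational(1, 2)) = Pow(198, Rational(1, 2)) = Mul(3, Pow(22, Rational(1, 2)))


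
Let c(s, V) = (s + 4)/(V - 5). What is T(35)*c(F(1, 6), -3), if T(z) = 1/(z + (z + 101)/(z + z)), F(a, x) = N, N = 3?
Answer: -245/10344 ≈ -0.023685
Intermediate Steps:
F(a, x) = 3
c(s, V) = (4 + s)/(-5 + V)
T(z) = 1/(z + (101 + z)/(2*z)) (T(z) = 1/(z + (101 + z)/((2*z))) = 1/(z + (101 + z)*(1/(2*z))) = 1/(z + (101 + z)/(2*z)))
T(35)*c(F(1, 6), -3) = (2*35/(101 + 35 + 2*35**2))*((4 + 3)/(-5 - 3)) = (2*35/(101 + 35 + 2*1225))*(7/(-8)) = (2*35/(101 + 35 + 2450))*(-1/8*7) = (2*35/2586)*(-7/8) = (2*35*(1/2586))*(-7/8) = (35/1293)*(-7/8) = -245/10344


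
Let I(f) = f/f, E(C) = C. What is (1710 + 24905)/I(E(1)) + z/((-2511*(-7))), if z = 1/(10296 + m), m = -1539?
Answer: 4096628414236/153921789 ≈ 26615.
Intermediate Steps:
I(f) = 1
z = 1/8757 (z = 1/(10296 - 1539) = 1/8757 ≈ 0.00011419)
(1710 + 24905)/I(E(1)) + z/((-2511*(-7))) = (1710 + 24905)/1 + 1/(8757*((-2511*(-7)))) = 26615*1 + (1/8757)/17577 = 26615 + (1/8757)*(1/17577) = 26615 + 1/153921789 = 4096628414236/153921789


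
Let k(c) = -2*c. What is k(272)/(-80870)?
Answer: 272/40435 ≈ 0.0067268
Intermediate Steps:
k(272)/(-80870) = -2*272/(-80870) = -544*(-1/80870) = 272/40435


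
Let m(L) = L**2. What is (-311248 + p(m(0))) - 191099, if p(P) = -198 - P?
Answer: -502545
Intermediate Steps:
(-311248 + p(m(0))) - 191099 = (-311248 + (-198 - 1*0**2)) - 191099 = (-311248 + (-198 - 1*0)) - 191099 = (-311248 + (-198 + 0)) - 191099 = (-311248 - 198) - 191099 = -311446 - 191099 = -502545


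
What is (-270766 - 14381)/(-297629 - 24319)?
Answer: 10561/11924 ≈ 0.88569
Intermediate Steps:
(-270766 - 14381)/(-297629 - 24319) = -285147/(-321948) = -285147*(-1/321948) = 10561/11924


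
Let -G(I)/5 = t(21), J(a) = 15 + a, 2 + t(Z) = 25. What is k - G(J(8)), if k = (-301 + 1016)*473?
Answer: 338310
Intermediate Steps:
t(Z) = 23 (t(Z) = -2 + 25 = 23)
k = 338195 (k = 715*473 = 338195)
G(I) = -115 (G(I) = -5*23 = -115)
k - G(J(8)) = 338195 - 1*(-115) = 338195 + 115 = 338310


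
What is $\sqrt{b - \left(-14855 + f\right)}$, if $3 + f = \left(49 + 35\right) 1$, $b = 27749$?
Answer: $\sqrt{42523} \approx 206.21$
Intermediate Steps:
$f = 81$ ($f = -3 + \left(49 + 35\right) 1 = -3 + 84 \cdot 1 = -3 + 84 = 81$)
$\sqrt{b - \left(-14855 + f\right)} = \sqrt{27749 + \left(14855 - 81\right)} = \sqrt{27749 + 14774} = \sqrt{42523}$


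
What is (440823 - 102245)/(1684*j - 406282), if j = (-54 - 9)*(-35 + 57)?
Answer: -169289/1370153 ≈ -0.12355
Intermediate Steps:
j = -1386 (j = -63*22 = -1386)
(440823 - 102245)/(1684*j - 406282) = (440823 - 102245)/(1684*(-1386) - 406282) = 338578/(-2334024 - 406282) = 338578/(-2740306) = 338578*(-1/2740306) = -169289/1370153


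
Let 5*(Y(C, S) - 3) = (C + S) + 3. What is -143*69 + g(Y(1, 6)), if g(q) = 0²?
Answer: -9867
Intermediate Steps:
Y(C, S) = 18/5 + C/5 + S/5 (Y(C, S) = 3 + ((C + S) + 3)/5 = 3 + (3 + C + S)/5 = 3 + (⅗ + C/5 + S/5) = 18/5 + C/5 + S/5)
g(q) = 0
-143*69 + g(Y(1, 6)) = -143*69 + 0 = -9867 + 0 = -9867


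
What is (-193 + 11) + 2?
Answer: -180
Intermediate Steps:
(-193 + 11) + 2 = -182 + 2 = -180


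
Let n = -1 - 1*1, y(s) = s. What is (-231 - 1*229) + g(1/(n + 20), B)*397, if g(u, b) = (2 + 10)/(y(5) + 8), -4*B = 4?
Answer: -1216/13 ≈ -93.538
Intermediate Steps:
B = -1 (B = -¼*4 = -1)
n = -2 (n = -1 - 1 = -2)
g(u, b) = 12/13 (g(u, b) = (2 + 10)/(5 + 8) = 12/13)
(-231 - 1*229) + g(1/(n + 20), B)*397 = (-231 - 1*229) + (12/13)*397 = (-231 - 229) + 4764/13 = -460 + 4764/13 = -1216/13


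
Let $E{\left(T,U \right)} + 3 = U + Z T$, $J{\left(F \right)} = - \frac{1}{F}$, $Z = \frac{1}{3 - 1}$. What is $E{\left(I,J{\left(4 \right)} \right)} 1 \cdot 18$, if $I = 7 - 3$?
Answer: $- \frac{45}{2} \approx -22.5$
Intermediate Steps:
$I = 4$ ($I = 7 - 3 = 4$)
$Z = \frac{1}{2} \approx 0.5$
$E{\left(T,U \right)} = -3 + U + \frac{T}{2}$ ($E{\left(T,U \right)} = -3 + \left(U + \frac{T}{2}\right) = -3 + U + \frac{T}{2}$)
$E{\left(I,J{\left(4 \right)} \right)} 1 \cdot 18 = \left(-3 - \frac{1}{4} + \frac{1}{2} \cdot 4\right) 1 \cdot 18 = \left(-3 - \frac{1}{4} + 2\right) 18 = \left(- \frac{5}{4}\right) 18 = - \frac{45}{2}$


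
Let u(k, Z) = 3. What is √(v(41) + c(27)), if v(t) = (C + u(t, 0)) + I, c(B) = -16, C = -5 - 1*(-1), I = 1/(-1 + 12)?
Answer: I*√2046/11 ≈ 4.1121*I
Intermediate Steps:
I = 1/11 ≈ 0.090909
C = -4 (C = -5 + 1 = -4)
v(t) = -10/11 (v(t) = (-4 + 3) + 1/11 = -1 + 1/11 = -10/11)
√(v(41) + c(27)) = √(-10/11 - 16) = √(-186/11) = I*√2046/11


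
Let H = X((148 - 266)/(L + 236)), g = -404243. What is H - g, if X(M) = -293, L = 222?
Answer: 403950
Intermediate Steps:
H = -293
H - g = -293 - 1*(-404243) = -293 + 404243 = 403950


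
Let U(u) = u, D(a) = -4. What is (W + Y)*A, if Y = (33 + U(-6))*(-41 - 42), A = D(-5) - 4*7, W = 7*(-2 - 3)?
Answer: 72832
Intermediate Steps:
W = -35 (W = 7*(-5) = -35)
A = -32 (A = -4 - 4*7 = -4 - 28 = -32)
Y = -2241 (Y = (33 - 6)*(-41 - 42) = 27*(-83) = -2241)
(W + Y)*A = (-35 - 2241)*(-32) = -2276*(-32) = 72832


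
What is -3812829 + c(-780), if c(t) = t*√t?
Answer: -3812829 - 1560*I*√195 ≈ -3.8128e+6 - 21784.0*I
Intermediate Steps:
c(t) = t^(3/2)
-3812829 + c(-780) = -3812829 + (-780)^(3/2) = -3812829 - 1560*I*√195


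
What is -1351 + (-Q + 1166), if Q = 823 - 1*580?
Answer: -428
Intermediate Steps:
Q = 243 (Q = 823 - 580 = 243)
-1351 + (-Q + 1166) = -1351 + (-1*243 + 1166) = -1351 + (-243 + 1166) = -1351 + 923 = -428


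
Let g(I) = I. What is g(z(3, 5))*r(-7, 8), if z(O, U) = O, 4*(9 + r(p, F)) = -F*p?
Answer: 15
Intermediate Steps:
r(p, F) = -9 - F*p/4 (r(p, F) = -9 + (-F*p)/4 = -9 - F*p/4)
g(z(3, 5))*r(-7, 8) = 3*(-9 - ¼*8*(-7)) = 3*(-9 + 14) = 3*5 = 15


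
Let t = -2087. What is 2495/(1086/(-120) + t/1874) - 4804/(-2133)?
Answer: -10979576048/45140679 ≈ -243.23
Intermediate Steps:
2495/(1086/(-120) + t/1874) - 4804/(-2133) = 2495/(1086/(-120) - 2087/1874) - 4804/(-2133) = 2495/(1086*(-1/120) - 2087*1/1874) - 4804*(-1/2133) = 2495/(-181/20 - 2087/1874) + 4804/2133 = 2495/(-190467/18740) + 4804/2133 = 2495*(-18740/190467) + 4804/2133 = -46756300/190467 + 4804/2133 = -10979576048/45140679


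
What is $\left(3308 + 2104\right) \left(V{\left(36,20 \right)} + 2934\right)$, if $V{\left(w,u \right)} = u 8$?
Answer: $16744728$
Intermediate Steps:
$V{\left(w,u \right)} = 8 u$
$\left(3308 + 2104\right) \left(V{\left(36,20 \right)} + 2934\right) = \left(3308 + 2104\right) \left(8 \cdot 20 + 2934\right) = 5412 \left(160 + 2934\right) = 5412 \cdot 3094 = 16744728$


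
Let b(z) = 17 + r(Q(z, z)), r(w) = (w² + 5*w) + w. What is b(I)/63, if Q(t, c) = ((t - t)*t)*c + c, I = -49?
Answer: 236/7 ≈ 33.714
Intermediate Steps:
Q(t, c) = c (Q(t, c) = (0*t)*c + c = 0*c + c = 0 + c = c)
r(w) = w² + 6*w
b(z) = 17 + z*(6 + z)
b(I)/63 = (17 - 49*(6 - 49))/63 = (17 - 49*(-43))*(1/63) = (17 + 2107)*(1/63) = 2124*(1/63) = 236/7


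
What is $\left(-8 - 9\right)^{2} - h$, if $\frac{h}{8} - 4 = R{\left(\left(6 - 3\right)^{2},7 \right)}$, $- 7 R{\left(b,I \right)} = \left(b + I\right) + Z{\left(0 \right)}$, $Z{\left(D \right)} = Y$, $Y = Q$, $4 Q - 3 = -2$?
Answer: $\frac{1929}{7} \approx 275.57$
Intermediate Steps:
$Q = \frac{1}{4}$ ($Q = \frac{3}{4} + \frac{1}{4} \left(-2\right) = \frac{3}{4} - \frac{1}{2} = \frac{1}{4} \approx 0.25$)
$Y = \frac{1}{4} \approx 0.25$
$Z{\left(D \right)} = \frac{1}{4}$
$R{\left(b,I \right)} = - \frac{1}{28} - \frac{I}{7} - \frac{b}{7}$ ($R{\left(b,I \right)} = - \frac{\left(b + I\right) + \frac{1}{4}}{7} = - \frac{\left(I + b\right) + \frac{1}{4}}{7} = - \frac{\frac{1}{4} + I + b}{7} = - \frac{1}{28} - \frac{I}{7} - \frac{b}{7}$)
$h = \frac{94}{7}$ ($h = 32 + 8 \left(- \frac{1}{28} - 1 - \frac{\left(6 - 3\right)^{2}}{7}\right) = 32 + 8 \left(- \frac{1}{28} - 1 - \frac{3^{2}}{7}\right) = 32 + 8 \left(- \frac{1}{28} - 1 - \frac{9}{7}\right) = 32 + 8 \left(- \frac{65}{28}\right) = 32 - \frac{130}{7} = \frac{94}{7} \approx 13.429$)
$\left(-8 - 9\right)^{2} - h = \left(-8 - 9\right)^{2} - \frac{94}{7} = \left(-17\right)^{2} - \frac{94}{7} = 289 - \frac{94}{7} = \frac{1929}{7}$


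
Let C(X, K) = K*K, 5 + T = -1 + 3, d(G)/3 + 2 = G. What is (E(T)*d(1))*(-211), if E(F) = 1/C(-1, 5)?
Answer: 633/25 ≈ 25.320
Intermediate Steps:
d(G) = -6 + 3*G
T = -3 (T = -5 + (-1 + 3) = -5 + 2 = -3)
C(X, K) = K**2
E(F) = 1/25 (E(F) = 1/(5**2) = 1/25)
(E(T)*d(1))*(-211) = ((-6 + 3*1)/25)*(-211) = ((-6 + 3)/25)*(-211) = ((1/25)*(-3))*(-211) = -3/25*(-211) = 633/25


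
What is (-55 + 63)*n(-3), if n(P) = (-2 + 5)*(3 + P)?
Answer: 0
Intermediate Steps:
n(P) = 9 + 3*P (n(P) = 3*(3 + P) = 9 + 3*P)
(-55 + 63)*n(-3) = (-55 + 63)*(9 + 3*(-3)) = 8*(9 - 9) = 8*0 = 0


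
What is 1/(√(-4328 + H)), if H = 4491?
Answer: √163/163 ≈ 0.078326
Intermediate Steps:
1/(√(-4328 + H)) = 1/(√(-4328 + 4491)) = 1/(√163) = √163/163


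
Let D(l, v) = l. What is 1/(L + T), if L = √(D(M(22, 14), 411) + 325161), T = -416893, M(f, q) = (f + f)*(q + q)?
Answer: -416893/173799447056 - 23*√617/173799447056 ≈ -2.4020e-6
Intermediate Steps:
M(f, q) = 4*f*q (M(f, q) = (2*f)*(2*q) = 4*f*q)
L = 23*√617 (L = √(4*22*14 + 325161) = √(1232 + 325161) = √326393 = 23*√617 ≈ 571.31)
1/(L + T) = 1/(23*√617 - 416893) = 1/(-416893 + 23*√617)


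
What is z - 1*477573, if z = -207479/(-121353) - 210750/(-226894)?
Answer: -6574775060526755/13767133791 ≈ -4.7757e+5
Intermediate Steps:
z = 36325442488/13767133791 (z = -207479*(-1/121353) - 210750*(-1/226894) = 207479/121353 + 105375/113447 = 36325442488/13767133791 ≈ 2.6386)
z - 1*477573 = 36325442488/13767133791 - 1*477573 = 36325442488/13767133791 - 477573 = -6574775060526755/13767133791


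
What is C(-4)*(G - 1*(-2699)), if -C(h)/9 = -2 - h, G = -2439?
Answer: -4680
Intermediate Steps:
C(h) = 18 + 9*h (C(h) = -9*(-2 - h) = 18 + 9*h)
C(-4)*(G - 1*(-2699)) = (18 + 9*(-4))*(-2439 - 1*(-2699)) = (18 - 36)*(-2439 + 2699) = -18*260 = -4680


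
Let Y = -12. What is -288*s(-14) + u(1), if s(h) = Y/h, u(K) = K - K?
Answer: -1728/7 ≈ -246.86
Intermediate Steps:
u(K) = 0
s(h) = -12/h
-288*s(-14) + u(1) = -(-3456)/(-14) + 0 = -(-3456)*(-1)/14 + 0 = -288*6/7 + 0 = -1728/7 + 0 = -1728/7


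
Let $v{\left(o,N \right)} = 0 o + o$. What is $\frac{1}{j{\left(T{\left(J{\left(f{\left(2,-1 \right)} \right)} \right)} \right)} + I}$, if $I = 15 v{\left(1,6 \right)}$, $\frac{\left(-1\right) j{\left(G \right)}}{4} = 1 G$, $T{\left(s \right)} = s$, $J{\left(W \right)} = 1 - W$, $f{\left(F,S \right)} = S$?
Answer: $\frac{1}{7} \approx 0.14286$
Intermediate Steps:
$v{\left(o,N \right)} = o$ ($v{\left(o,N \right)} = 0 + o = o$)
$j{\left(G \right)} = - 4 G$ ($j{\left(G \right)} = - 4 \cdot 1 G = - 4 G$)
$I = 15$ ($I = 15 \cdot 1 = 15$)
$\frac{1}{j{\left(T{\left(J{\left(f{\left(2,-1 \right)} \right)} \right)} \right)} + I} = \frac{1}{- 4 \left(1 - -1\right) + 15} = \frac{1}{- 4 \left(1 + 1\right) + 15} = \frac{1}{\left(-4\right) 2 + 15} = \frac{1}{-8 + 15} = \frac{1}{7}$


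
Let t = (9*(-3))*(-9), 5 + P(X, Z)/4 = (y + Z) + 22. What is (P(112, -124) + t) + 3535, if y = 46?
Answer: 3534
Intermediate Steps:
P(X, Z) = 252 + 4*Z (P(X, Z) = -20 + 4*((46 + Z) + 22) = -20 + 4*(68 + Z) = -20 + (272 + 4*Z) = 252 + 4*Z)
t = 243 (t = -27*(-9) = 243)
(P(112, -124) + t) + 3535 = ((252 + 4*(-124)) + 243) + 3535 = ((252 - 496) + 243) + 3535 = (-244 + 243) + 3535 = -1 + 3535 = 3534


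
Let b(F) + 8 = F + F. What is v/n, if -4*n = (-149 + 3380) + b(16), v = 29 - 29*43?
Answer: 232/155 ≈ 1.4968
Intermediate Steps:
v = -1218 (v = 29 - 1247 = -1218)
b(F) = -8 + 2*F (b(F) = -8 + (F + F) = -8 + 2*F)
n = -3255/4 (n = -((-149 + 3380) + (-8 + 2*16))/4 = -(3231 + (-8 + 32))/4 = -(3231 + 24)/4 = -¼*3255 = -3255/4 ≈ -813.75)
v/n = -1218/(-3255/4) = -1218*(-4/3255) = 232/155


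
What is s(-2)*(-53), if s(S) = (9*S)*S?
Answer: -1908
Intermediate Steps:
s(S) = 9*S**2
s(-2)*(-53) = (9*(-2)**2)*(-53) = (9*4)*(-53) = 36*(-53) = -1908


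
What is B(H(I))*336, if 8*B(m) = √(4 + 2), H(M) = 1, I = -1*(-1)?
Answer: 42*√6 ≈ 102.88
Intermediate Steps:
I = 1
B(m) = √6/8 (B(m) = √(4 + 2)/8 = √6/8)
B(H(I))*336 = (√6/8)*336 = 42*√6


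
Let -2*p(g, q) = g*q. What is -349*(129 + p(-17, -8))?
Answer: -21289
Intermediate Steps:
p(g, q) = -g*q/2
-349*(129 + p(-17, -8)) = -349*(129 - ½*(-17)*(-8)) = -349*(129 - 68) = -349*61 = -21289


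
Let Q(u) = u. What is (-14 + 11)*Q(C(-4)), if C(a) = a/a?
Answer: -3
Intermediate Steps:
C(a) = 1
(-14 + 11)*Q(C(-4)) = (-14 + 11)*1 = -3*1 = -3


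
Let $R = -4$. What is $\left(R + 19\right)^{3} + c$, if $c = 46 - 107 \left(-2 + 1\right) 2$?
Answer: $3635$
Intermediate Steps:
$c = 260$ ($c = 46 - 107 \left(\left(-1\right) 2\right) = 46 - -214 = 46 + 214 = 260$)
$\left(R + 19\right)^{3} + c = \left(-4 + 19\right)^{3} + 260 = 15^{3} + 260 = 3375 + 260 = 3635$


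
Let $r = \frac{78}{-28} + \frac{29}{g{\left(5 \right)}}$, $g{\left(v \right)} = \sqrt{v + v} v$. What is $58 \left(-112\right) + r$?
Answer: $- \frac{90983}{14} + \frac{29 \sqrt{10}}{50} \approx -6497.0$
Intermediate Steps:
$g{\left(v \right)} = \sqrt{2} v^{\frac{3}{2}}$ ($g{\left(v \right)} = \sqrt{2 v} v = \sqrt{2} \sqrt{v} v = \sqrt{2} v^{\frac{3}{2}}$)
$r = - \frac{39}{14} + \frac{29 \sqrt{10}}{50}$ ($r = \frac{78}{-28} + \frac{29}{\sqrt{2} \cdot 5^{\frac{3}{2}}} = 78 \left(- \frac{1}{28}\right) + \frac{29}{\sqrt{2} \cdot 5 \sqrt{5}} = - \frac{39}{14} + \frac{29}{5 \sqrt{10}} = - \frac{39}{14} + 29 \frac{\sqrt{10}}{50} = - \frac{39}{14} + \frac{29 \sqrt{10}}{50} \approx -0.95159$)
$58 \left(-112\right) + r = 58 \left(-112\right) - \left(\frac{39}{14} - \frac{29 \sqrt{10}}{50}\right) = -6496 - \left(\frac{39}{14} - \frac{29 \sqrt{10}}{50}\right) = - \frac{90983}{14} + \frac{29 \sqrt{10}}{50}$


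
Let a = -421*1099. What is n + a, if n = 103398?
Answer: -359281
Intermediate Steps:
a = -462679
n + a = 103398 - 462679 = -359281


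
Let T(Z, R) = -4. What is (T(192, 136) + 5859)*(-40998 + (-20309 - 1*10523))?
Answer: -420564650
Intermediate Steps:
(T(192, 136) + 5859)*(-40998 + (-20309 - 1*10523)) = (-4 + 5859)*(-40998 + (-20309 - 1*10523)) = 5855*(-40998 + (-20309 - 10523)) = 5855*(-40998 - 30832) = 5855*(-71830) = -420564650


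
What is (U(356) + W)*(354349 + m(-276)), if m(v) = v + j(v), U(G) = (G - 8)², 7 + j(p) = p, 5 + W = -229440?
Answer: -38329962390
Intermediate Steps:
W = -229445 (W = -5 - 229440 = -229445)
j(p) = -7 + p
U(G) = (-8 + G)²
m(v) = -7 + 2*v (m(v) = v + (-7 + v) = -7 + 2*v)
(U(356) + W)*(354349 + m(-276)) = ((-8 + 356)² - 229445)*(354349 + (-7 + 2*(-276))) = (348² - 229445)*(354349 + (-7 - 552)) = (121104 - 229445)*(354349 - 559) = -108341*353790 = -38329962390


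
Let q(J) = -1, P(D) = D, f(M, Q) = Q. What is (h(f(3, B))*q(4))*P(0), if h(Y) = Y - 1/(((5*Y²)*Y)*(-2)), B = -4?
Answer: 0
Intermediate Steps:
h(Y) = Y + 1/(10*Y³) (h(Y) = Y - 1/((5*Y³)*(-2)) = Y - 1/((-10*Y³)) = Y - (-1)/(10*Y³) = Y + 1/(10*Y³))
(h(f(3, B))*q(4))*P(0) = ((-4 + (⅒)/(-4)³)*(-1))*0 = ((-4 + (⅒)*(-1/64))*(-1))*0 = ((-4 - 1/640)*(-1))*0 = -2561/640*(-1)*0 = (2561/640)*0 = 0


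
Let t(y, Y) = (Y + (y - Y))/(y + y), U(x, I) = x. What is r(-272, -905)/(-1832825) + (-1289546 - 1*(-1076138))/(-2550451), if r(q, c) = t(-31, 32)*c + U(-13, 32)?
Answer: 784653505081/9349060708150 ≈ 0.083929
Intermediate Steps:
t(y, Y) = 1/2 (t(y, Y) = y/((2*y)) = y*(1/(2*y)) = 1/2)
r(q, c) = -13 + c/2 (r(q, c) = c/2 - 13 = -13 + c/2)
r(-272, -905)/(-1832825) + (-1289546 - 1*(-1076138))/(-2550451) = (-13 + (1/2)*(-905))/(-1832825) + (-1289546 - 1*(-1076138))/(-2550451) = (-13 - 905/2)*(-1/1832825) + (-1289546 + 1076138)*(-1/2550451) = -931/2*(-1/1832825) - 213408*(-1/2550451) = 931/3665650 + 213408/2550451 = 784653505081/9349060708150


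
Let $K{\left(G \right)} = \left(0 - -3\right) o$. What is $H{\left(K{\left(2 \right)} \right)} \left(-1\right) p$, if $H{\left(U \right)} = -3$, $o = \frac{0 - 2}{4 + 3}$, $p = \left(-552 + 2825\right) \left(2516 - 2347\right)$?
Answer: $1152411$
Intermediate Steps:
$p = 384137$ ($p = 2273 \cdot 169 = 384137$)
$o = - \frac{2}{7} \approx -0.28571$
$K{\left(G \right)} = - \frac{6}{7}$ ($K{\left(G \right)} = \left(0 - -3\right) \left(- \frac{2}{7}\right) = \left(0 + 3\right) \left(- \frac{2}{7}\right) = 3 \left(- \frac{2}{7}\right) = - \frac{6}{7}$)
$H{\left(K{\left(2 \right)} \right)} \left(-1\right) p = \left(-3\right) \left(-1\right) 384137 = 3 \cdot 384137 = 1152411$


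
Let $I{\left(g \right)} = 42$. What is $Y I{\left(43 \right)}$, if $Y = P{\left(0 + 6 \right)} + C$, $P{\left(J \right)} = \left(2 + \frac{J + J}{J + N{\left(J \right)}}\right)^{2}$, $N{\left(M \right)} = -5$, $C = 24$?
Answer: $9240$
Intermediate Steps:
$P{\left(J \right)} = \left(2 + \frac{2 J}{-5 + J}\right)^{2}$ ($P{\left(J \right)} = \left(2 + \frac{J + J}{J - 5}\right)^{2} = \left(2 + \frac{2 J}{-5 + J}\right)^{2}$)
$Y = 220$ ($Y = \frac{4 \left(-5 + 2 \left(0 + 6\right)\right)^{2}}{\left(-5 + \left(0 + 6\right)\right)^{2}} + 24 = \frac{4 \left(-5 + 2 \cdot 6\right)^{2}}{\left(-5 + 6\right)^{2}} + 24 = 4 \cdot 1^{-2} \left(-5 + 12\right)^{2} + 24 = 4 \cdot 1 \cdot 7^{2} + 24 = 4 \cdot 1 \cdot 49 + 24 = 196 + 24 = 220$)
$Y I{\left(43 \right)} = 220 \cdot 42 = 9240$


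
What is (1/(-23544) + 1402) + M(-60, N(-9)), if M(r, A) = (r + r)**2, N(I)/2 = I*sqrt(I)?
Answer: 372042287/23544 ≈ 15802.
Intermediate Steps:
N(I) = 2*I**(3/2) (N(I) = 2*(I*sqrt(I)) = 2*I**(3/2))
M(r, A) = 4*r**2 (M(r, A) = (2*r)**2 = 4*r**2)
(1/(-23544) + 1402) + M(-60, N(-9)) = (1/(-23544) + 1402) + 4*(-60)**2 = (-1/23544 + 1402) + 4*3600 = 33008687/23544 + 14400 = 372042287/23544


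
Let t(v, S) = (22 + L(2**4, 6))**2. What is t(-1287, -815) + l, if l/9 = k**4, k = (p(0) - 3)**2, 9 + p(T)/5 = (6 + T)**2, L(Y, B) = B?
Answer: 829533556845380368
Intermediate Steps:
t(v, S) = 784 (t(v, S) = (22 + 6)**2 = 28**2 = 784)
p(T) = -45 + 5*(6 + T)**2
k = 17424 (k = ((-45 + 5*(6 + 0)**2) - 3)**2 = ((-45 + 5*6**2) - 3)**2 = ((-45 + 5*36) - 3)**2 = ((-45 + 180) - 3)**2 = (135 - 3)**2 = 132**2 = 17424)
l = 829533556845379584 (l = 9*17424**4 = 9*92170395205042176 = 829533556845379584)
t(-1287, -815) + l = 784 + 829533556845379584 = 829533556845380368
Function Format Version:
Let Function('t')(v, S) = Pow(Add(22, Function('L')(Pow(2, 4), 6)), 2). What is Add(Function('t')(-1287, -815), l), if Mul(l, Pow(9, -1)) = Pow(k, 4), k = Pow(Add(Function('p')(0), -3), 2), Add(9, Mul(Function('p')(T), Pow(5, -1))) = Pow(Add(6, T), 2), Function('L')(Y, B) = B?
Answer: 829533556845380368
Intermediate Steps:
Function('t')(v, S) = 784 (Function('t')(v, S) = Pow(Add(22, 6), 2) = Pow(28, 2) = 784)
Function('p')(T) = Add(-45, Mul(5, Pow(Add(6, T), 2)))
k = 17424 (k = Pow(Add(Add(-45, Mul(5, Pow(Add(6, 0), 2))), -3), 2) = Pow(Add(Add(-45, Mul(5, Pow(6, 2))), -3), 2) = Pow(Add(Add(-45, Mul(5, 36)), -3), 2) = Pow(Add(Add(-45, 180), -3), 2) = Pow(Add(135, -3), 2) = Pow(132, 2) = 17424)
l = 829533556845379584 (l = Mul(9, Pow(17424, 4)) = Mul(9, 92170395205042176) = 829533556845379584)
Add(Function('t')(-1287, -815), l) = Add(784, 829533556845379584) = 829533556845380368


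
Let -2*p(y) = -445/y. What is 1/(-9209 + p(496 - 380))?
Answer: -232/2136043 ≈ -0.00010861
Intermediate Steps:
p(y) = 445/(2*y) (p(y) = -(-445)/(2*y) = 445/(2*y))
1/(-9209 + p(496 - 380)) = 1/(-9209 + 445/(2*(496 - 380))) = 1/(-9209 + (445/2)/116) = 1/(-9209 + (445/2)*(1/116)) = 1/(-9209 + 445/232) = 1/(-2136043/232) = -232/2136043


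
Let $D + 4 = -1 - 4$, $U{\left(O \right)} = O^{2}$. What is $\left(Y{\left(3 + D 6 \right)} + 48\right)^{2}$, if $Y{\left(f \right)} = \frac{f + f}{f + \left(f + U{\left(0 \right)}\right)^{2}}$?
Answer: $\frac{1437601}{625} \approx 2300.2$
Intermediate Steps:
$D = -9$ ($D = -4 - 5 = -9$)
$Y{\left(f \right)} = \frac{2 f}{f + f^{2}}$ ($Y{\left(f \right)} = \frac{f + f}{f + \left(f + 0^{2}\right)^{2}} = \frac{2 f}{f + \left(f + 0\right)^{2}} = \frac{2 f}{f + f^{2}}$)
$\left(Y{\left(3 + D 6 \right)} + 48\right)^{2} = \left(\frac{2}{1 + \left(3 - 54\right)} + 48\right)^{2} = \left(\frac{2}{1 - 51} + 48\right)^{2} = \left(\frac{2}{-50} + 48\right)^{2} = \left(2 \left(- \frac{1}{50}\right) + 48\right)^{2} = \left(- \frac{1}{25} + 48\right)^{2} = \left(\frac{1199}{25}\right)^{2} = \frac{1437601}{625}$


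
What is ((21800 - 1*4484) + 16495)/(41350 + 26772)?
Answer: 33811/68122 ≈ 0.49633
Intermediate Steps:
((21800 - 1*4484) + 16495)/(41350 + 26772) = ((21800 - 4484) + 16495)/68122 = (17316 + 16495)*(1/68122) = 33811*(1/68122) = 33811/68122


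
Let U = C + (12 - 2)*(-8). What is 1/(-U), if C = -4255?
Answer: 1/4335 ≈ 0.00023068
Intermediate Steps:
U = -4335 (U = -4255 + (12 - 2)*(-8) = -4255 + 10*(-8) = -4255 - 80 = -4335)
1/(-U) = 1/(-1*(-4335)) = 1/4335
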